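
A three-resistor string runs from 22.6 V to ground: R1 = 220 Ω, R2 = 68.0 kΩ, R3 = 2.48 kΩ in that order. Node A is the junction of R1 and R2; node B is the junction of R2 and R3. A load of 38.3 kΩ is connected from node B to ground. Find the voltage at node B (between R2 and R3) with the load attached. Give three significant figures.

At node B, R3 is in parallel with the load: R3‖R_L = 2329 Ω.
Below node A the resistance is R2 + (R3‖R_L) = 70330 Ω, so V_A = 22.6 × 70330/70550 = 22.53 V.
Then V_B = V_A × (R3‖R_L)/(R2 + R3‖R_L) = 22.53 × 2329/70330 = 0.746 V.

V ≈ 0.746 V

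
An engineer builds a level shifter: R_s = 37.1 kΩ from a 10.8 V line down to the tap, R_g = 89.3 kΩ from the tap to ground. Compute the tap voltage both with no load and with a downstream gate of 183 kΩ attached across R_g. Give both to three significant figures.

Open-circuit: V = 10.8 × 89.3/(37.1 + 89.3) = 7.63 V.
With the load, R_g becomes R_g‖R_L = 60.01 kΩ, so V = 10.8 × 60.01/97.11 = 6.67 V.

Unloaded: 7.63 V; loaded: 6.67 V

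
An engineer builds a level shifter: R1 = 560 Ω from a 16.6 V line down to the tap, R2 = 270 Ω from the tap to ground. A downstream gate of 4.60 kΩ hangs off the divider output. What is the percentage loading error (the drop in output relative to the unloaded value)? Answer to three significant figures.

The divider's output (Thévenin) resistance is R1‖R2 = 182.2 Ω.
Fractional drop under load = R_th/(R_th + R_L) = 182.2 / (182.2 + 4600) = 0.03809.
So the output falls by 3.81 %.

3.81 %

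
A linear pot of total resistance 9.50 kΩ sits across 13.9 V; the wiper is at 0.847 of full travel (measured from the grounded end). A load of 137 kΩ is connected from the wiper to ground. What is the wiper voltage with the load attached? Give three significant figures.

The wiper splits the pot into (1−α)R = 1.454 kΩ above and αR = 8.046 kΩ below.
Lower section ‖ load = 7.600 kΩ.
V_wiper = 13.9 × 7.600/(1.454 + 7.600) = 11.7 V.

V ≈ 11.7 V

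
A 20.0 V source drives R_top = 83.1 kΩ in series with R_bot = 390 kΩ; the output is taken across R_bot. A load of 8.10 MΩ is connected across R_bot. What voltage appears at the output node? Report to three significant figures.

V_out ≈ 16.3 V

The load sits in parallel with R_bot: R_bot‖R_L = (390 × 8100) / (390 + 8100) = 372.1 kΩ.
V_out = 20.0 × 372.1 / (83.1 + 372.1) = 20.0 × 372.1/455.2 = 16.3 V.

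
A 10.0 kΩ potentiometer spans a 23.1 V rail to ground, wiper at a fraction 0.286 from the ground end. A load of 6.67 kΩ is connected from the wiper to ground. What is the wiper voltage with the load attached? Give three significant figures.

The wiper splits the pot into (1−α)R = 7.140 kΩ above and αR = 2.860 kΩ below.
Lower section ‖ load = 2.002 kΩ.
V_wiper = 23.1 × 2.002/(7.140 + 2.002) = 5.06 V.

V ≈ 5.06 V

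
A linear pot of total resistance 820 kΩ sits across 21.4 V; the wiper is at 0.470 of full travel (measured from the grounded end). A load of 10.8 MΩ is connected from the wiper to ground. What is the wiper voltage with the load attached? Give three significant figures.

V ≈ 9.87 V

The wiper splits the pot into (1−α)R = 434.6 kΩ above and αR = 385.4 kΩ below.
Lower section ‖ load = 372.1 kΩ.
V_wiper = 21.4 × 372.1/(434.6 + 372.1) = 9.87 V.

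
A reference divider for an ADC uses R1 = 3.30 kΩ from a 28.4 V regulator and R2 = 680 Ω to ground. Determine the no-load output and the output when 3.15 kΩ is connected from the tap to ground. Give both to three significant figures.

Open-circuit: V = 28.4 × 680/(3300 + 680) = 4.85 V.
With the load, R2 becomes R2‖R_L = 559.3 Ω, so V = 28.4 × 559.3/3859 = 4.12 V.

Unloaded: 4.85 V; loaded: 4.12 V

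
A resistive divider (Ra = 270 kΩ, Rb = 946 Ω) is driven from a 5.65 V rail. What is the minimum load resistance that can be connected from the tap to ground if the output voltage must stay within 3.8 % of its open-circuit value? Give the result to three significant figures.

Output resistance R_th = Ra‖Rb = (270000 × 946)/270900 = 942.7 Ω.
The fractional drop is R_th/(R_th + R_L); requiring this ≤ 0.0380 gives R_L ≥ R_th(1/0.0380 − 1) = 942.7 × 25.32 = 23.9 kΩ.

R_L(min) ≈ 23.9 kΩ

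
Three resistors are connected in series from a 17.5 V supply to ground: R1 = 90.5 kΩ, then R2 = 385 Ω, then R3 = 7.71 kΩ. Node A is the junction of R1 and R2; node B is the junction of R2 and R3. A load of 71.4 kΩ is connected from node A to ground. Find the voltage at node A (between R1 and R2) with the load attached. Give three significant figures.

V ≈ 1.30 V

Below node A the series string R2+R3 = 8095 Ω sits in parallel with the 71400 Ω load: 7271 Ω.
V_A = 17.5 × 7271/(90500 + 7271) = 1.30 V.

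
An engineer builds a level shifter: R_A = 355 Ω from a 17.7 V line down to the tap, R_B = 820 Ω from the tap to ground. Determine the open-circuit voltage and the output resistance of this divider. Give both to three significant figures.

V_th is the open-circuit tap voltage: 17.7 × 820/(355 + 820) = 12.4 V.
With the supply zeroed, R_A and R_B appear in parallel from the tap: R_th = R_A‖R_B = (355 × 820)/1175 = 248 Ω.

V_th = 12.4 V, R_th = 248 Ω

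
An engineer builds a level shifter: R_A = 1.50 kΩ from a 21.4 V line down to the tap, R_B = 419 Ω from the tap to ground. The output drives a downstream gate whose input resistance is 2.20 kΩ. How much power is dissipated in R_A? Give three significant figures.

Total resistance from the source is R_A + (R_B‖R_L) = 1852 Ω, so I = 21.4/1852 Ω = 11.56 mA.
P = I²·R_A = (11.56 mA)² × 1.50 kΩ = 200 mW.

P ≈ 200 mW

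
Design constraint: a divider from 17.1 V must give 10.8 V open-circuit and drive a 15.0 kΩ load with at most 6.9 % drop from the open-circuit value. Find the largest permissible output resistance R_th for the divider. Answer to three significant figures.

Loading drop = R_th/(R_th + R_L) ≤ 0.0690, so R_th ≤ R_L · ε/(1−ε) = 15.0 kΩ × 0.0690/0.9310 = 1.11 kΩ.
(Any R1, R2 with R2/(R1+R2) = 0.632 and R1‖R2 ≤ 1.11 kΩ will meet the spec.)

R_th ≤ 1.11 kΩ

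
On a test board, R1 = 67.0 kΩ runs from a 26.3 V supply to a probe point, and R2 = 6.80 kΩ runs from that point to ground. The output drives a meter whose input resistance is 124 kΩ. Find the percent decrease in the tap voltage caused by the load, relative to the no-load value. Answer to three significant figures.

4.74 %

The divider's output (Thévenin) resistance is R1‖R2 = 6.173 kΩ.
Fractional drop under load = R_th/(R_th + R_L) = 6.173 / (6.173 + 124) = 0.04742.
So the output falls by 4.74 %.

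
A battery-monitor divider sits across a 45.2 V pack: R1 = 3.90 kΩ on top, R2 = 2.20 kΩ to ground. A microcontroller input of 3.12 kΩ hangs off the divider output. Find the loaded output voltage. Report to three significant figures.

The load sits in parallel with R2: R2‖R_L = (2.20 × 3.12) / (2.20 + 3.12) = 1.290 kΩ.
V_out = 45.2 × 1.290 / (3.90 + 1.290) = 45.2 × 1.290/5.190 = 11.2 V.

V_out ≈ 11.2 V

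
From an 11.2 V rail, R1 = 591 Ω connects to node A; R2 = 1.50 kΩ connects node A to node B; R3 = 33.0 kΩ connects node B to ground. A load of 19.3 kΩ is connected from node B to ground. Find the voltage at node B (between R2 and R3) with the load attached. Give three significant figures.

V ≈ 9.56 V

At node B, R3 is in parallel with the load: R3‖R_L = 12180 Ω.
Below node A the resistance is R2 + (R3‖R_L) = 13680 Ω, so V_A = 11.2 × 13680/14270 = 10.74 V.
Then V_B = V_A × (R3‖R_L)/(R2 + R3‖R_L) = 10.74 × 12180/13680 = 9.56 V.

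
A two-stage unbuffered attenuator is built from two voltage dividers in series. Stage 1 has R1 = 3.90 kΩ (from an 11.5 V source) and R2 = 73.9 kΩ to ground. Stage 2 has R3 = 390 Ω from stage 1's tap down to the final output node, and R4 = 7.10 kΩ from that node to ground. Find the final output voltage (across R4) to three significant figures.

Stage 2 presents R3+R4 = 7490 Ω as a load on stage 1's tap.
Stage 1's lower leg becomes R2‖(R3+R4) = 6801 Ω, so V_mid = 11.5 × 6801/10700 = 7.309 V.
Stage 2 is itself unloaded: V_out = V_mid × R4/(R3+R4) = 7.309 × 7100/7490 = 6.93 V.

V_out ≈ 6.93 V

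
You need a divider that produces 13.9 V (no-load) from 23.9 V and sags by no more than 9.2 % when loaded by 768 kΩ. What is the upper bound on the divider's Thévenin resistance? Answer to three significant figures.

Loading drop = R_th/(R_th + R_L) ≤ 0.0920, so R_th ≤ R_L · ε/(1−ε) = 768 kΩ × 0.0920/0.9080 = 77.8 kΩ.
(Any R1, R2 with R2/(R1+R2) = 0.582 and R1‖R2 ≤ 77.8 kΩ will meet the spec.)

R_th ≤ 77.8 kΩ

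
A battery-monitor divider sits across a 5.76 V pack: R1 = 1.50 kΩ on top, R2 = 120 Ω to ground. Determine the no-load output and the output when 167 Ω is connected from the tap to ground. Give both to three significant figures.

Open-circuit: V = 5.76 × 120/(1500 + 120) = 0.427 V.
With the load, R2 becomes R2‖R_L = 69.83 Ω, so V = 5.76 × 69.83/1570 = 0.256 V.

Unloaded: 0.427 V; loaded: 0.256 V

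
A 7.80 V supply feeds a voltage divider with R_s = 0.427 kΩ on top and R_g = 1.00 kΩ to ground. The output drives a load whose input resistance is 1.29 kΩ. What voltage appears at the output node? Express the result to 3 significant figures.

The load sits in parallel with R_g: R_g‖R_L = (1000 × 1290) / (1000 + 1290) = 563.3 Ω.
V_out = 7.80 × 563.3 / (427 + 563.3) = 7.80 × 563.3/990.3 = 4.44 V.

V_out ≈ 4.44 V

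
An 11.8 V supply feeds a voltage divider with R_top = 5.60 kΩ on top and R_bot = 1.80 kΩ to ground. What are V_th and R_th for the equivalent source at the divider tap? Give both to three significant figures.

V_th = 2.87 V, R_th = 1.36 kΩ

V_th is the open-circuit tap voltage: 11.8 × 1.80/(5.60 + 1.80) = 2.87 V.
With the supply zeroed, R_top and R_bot appear in parallel from the tap: R_th = R_top‖R_bot = (5.60 × 1.80)/7.400 = 1.36 kΩ.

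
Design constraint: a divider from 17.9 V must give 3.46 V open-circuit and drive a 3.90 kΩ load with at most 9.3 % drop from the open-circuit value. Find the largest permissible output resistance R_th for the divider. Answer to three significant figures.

R_th ≤ 400 Ω

Loading drop = R_th/(R_th + R_L) ≤ 0.0930, so R_th ≤ R_L · ε/(1−ε) = 3.90 kΩ × 0.0930/0.9070 = 400 Ω.
(Any R1, R2 with R2/(R1+R2) = 0.193 and R1‖R2 ≤ 400 Ω will meet the spec.)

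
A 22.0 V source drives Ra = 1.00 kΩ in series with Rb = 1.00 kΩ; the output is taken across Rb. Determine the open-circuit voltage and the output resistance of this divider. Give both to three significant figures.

V_th is the open-circuit tap voltage: 22.0 × 1.00/(1.00 + 1.00) = 11.0 V.
With the supply zeroed, Ra and Rb appear in parallel from the tap: R_th = Ra‖Rb = (1.00 × 1.00)/2.000 = 500 Ω.

V_th = 11.0 V, R_th = 500 Ω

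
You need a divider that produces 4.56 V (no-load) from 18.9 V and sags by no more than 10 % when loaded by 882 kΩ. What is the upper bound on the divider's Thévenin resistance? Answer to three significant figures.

Loading drop = R_th/(R_th + R_L) ≤ 0.100, so R_th ≤ R_L · ε/(1−ε) = 882 kΩ × 0.100/0.9000 = 98.0 kΩ.

R_th ≤ 98.0 kΩ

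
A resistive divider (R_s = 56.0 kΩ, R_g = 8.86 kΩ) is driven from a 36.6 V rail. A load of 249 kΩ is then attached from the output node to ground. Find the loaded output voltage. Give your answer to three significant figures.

The load sits in parallel with R_g: R_g‖R_L = (8.86 × 249) / (8.86 + 249) = 8.556 kΩ.
V_out = 36.6 × 8.556 / (56.0 + 8.556) = 36.6 × 8.556/64.56 = 4.85 V.

V_out ≈ 4.85 V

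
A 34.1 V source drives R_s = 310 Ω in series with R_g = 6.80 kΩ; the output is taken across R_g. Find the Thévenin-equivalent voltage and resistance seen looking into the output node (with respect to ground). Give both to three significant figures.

V_th is the open-circuit tap voltage: 34.1 × 6800/(310 + 6800) = 32.6 V.
With the supply zeroed, R_s and R_g appear in parallel from the tap: R_th = R_s‖R_g = (310 × 6800)/7110 = 296 Ω.

V_th = 32.6 V, R_th = 296 Ω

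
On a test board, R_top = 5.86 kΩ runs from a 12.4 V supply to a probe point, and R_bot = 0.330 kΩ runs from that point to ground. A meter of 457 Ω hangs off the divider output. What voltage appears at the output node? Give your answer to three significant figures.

The load sits in parallel with R_bot: R_bot‖R_L = (330 × 457) / (330 + 457) = 191.6 Ω.
V_out = 12.4 × 191.6 / (5860 + 191.6) = 12.4 × 191.6/6052 = 0.393 V.

V_out ≈ 0.393 V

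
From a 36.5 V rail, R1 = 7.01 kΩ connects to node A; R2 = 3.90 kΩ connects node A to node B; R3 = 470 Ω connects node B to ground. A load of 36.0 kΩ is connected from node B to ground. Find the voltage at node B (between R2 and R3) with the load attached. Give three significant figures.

V ≈ 1.49 V

At node B, R3 is in parallel with the load: R3‖R_L = 463.9 Ω.
Below node A the resistance is R2 + (R3‖R_L) = 4364 Ω, so V_A = 36.5 × 4364/11370 = 14.00 V.
Then V_B = V_A × (R3‖R_L)/(R2 + R3‖R_L) = 14.00 × 463.9/4364 = 1.49 V.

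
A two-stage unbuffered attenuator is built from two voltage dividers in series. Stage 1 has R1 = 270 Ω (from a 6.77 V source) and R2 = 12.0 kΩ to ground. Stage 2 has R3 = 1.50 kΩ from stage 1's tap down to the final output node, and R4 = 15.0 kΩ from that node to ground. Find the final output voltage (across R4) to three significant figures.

V_out ≈ 5.92 V

Stage 2 presents R3+R4 = 16500 Ω as a load on stage 1's tap.
Stage 1's lower leg becomes R2‖(R3+R4) = 6947 Ω, so V_mid = 6.77 × 6947/7217 = 6.517 V.
Stage 2 is itself unloaded: V_out = V_mid × R4/(R3+R4) = 6.517 × 15000/16500 = 5.92 V.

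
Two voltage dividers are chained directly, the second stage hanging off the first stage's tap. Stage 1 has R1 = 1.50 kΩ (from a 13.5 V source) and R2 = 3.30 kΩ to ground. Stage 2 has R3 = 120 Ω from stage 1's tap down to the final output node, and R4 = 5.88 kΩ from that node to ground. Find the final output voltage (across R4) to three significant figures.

Stage 2 presents R3+R4 = 6000 Ω as a load on stage 1's tap.
Stage 1's lower leg becomes R2‖(R3+R4) = 2129 Ω, so V_mid = 13.5 × 2129/3629 = 7.920 V.
Stage 2 is itself unloaded: V_out = V_mid × R4/(R3+R4) = 7.920 × 5880/6000 = 7.76 V.

V_out ≈ 7.76 V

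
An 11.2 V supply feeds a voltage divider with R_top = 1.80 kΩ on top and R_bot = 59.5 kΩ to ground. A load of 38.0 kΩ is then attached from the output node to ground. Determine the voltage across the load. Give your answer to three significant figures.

V_out ≈ 10.4 V

The load sits in parallel with R_bot: R_bot‖R_L = (59.5 × 38.0) / (59.5 + 38.0) = 23.19 kΩ.
V_out = 11.2 × 23.19 / (1.80 + 23.19) = 11.2 × 23.19/24.99 = 10.4 V.
(Unloaded it would have been 10.9 V.)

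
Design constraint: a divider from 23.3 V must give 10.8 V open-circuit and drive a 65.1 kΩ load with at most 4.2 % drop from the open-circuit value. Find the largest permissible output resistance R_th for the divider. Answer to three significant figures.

Loading drop = R_th/(R_th + R_L) ≤ 0.0420, so R_th ≤ R_L · ε/(1−ε) = 65.1 kΩ × 0.0420/0.9580 = 2.85 kΩ.

R_th ≤ 2.85 kΩ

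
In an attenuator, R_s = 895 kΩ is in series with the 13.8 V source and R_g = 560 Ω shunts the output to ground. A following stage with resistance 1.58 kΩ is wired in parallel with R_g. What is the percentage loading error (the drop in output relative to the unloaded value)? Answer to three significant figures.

The divider's output (Thévenin) resistance is R_s‖R_g = 559.6 Ω.
Fractional drop under load = R_th/(R_th + R_L) = 559.6 / (559.6 + 1580) = 0.2616.
So the output falls by 26.2 %.

26.2 %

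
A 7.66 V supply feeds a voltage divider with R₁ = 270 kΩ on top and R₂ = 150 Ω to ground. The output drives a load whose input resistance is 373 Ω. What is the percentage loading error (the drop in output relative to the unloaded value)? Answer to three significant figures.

The divider's output (Thévenin) resistance is R₁‖R₂ = 149.9 Ω.
Fractional drop under load = R_th/(R_th + R_L) = 149.9 / (149.9 + 373) = 0.2867.
So the output falls by 28.7 %.

28.7 %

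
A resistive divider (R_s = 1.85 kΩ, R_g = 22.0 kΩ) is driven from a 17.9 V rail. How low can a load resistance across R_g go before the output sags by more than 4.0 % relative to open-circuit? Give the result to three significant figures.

R_L(min) ≈ 41.0 kΩ

Output resistance R_th = R_s‖R_g = (1.85 × 22.0)/23.85 = 1.706 kΩ.
The fractional drop is R_th/(R_th + R_L); requiring this ≤ 0.0400 gives R_L ≥ R_th(1/0.0400 − 1) = 1.706 × 24.00 = 41.0 kΩ.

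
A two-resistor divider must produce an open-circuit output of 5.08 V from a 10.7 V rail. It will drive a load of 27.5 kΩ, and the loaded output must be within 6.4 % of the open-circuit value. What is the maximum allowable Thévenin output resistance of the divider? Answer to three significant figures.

Loading drop = R_th/(R_th + R_L) ≤ 0.0640, so R_th ≤ R_L · ε/(1−ε) = 27.5 kΩ × 0.0640/0.9360 = 1.88 kΩ.

R_th ≤ 1.88 kΩ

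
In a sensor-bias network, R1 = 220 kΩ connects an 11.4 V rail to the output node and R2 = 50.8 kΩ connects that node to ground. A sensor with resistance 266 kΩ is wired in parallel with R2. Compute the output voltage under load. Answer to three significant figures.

V_out ≈ 1.85 V

The load sits in parallel with R2: R2‖R_L = (50.8 × 266) / (50.8 + 266) = 42.65 kΩ.
V_out = 11.4 × 42.65 / (220 + 42.65) = 11.4 × 42.65/262.7 = 1.85 V.
(Unloaded it would have been 2.14 V.)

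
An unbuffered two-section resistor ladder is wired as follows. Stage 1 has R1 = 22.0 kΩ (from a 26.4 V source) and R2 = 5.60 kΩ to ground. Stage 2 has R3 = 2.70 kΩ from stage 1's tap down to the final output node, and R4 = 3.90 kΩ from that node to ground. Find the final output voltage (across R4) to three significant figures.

Stage 2 presents R3+R4 = 6.600 kΩ as a load on stage 1's tap.
Stage 1's lower leg becomes R2‖(R3+R4) = 3.030 kΩ, so V_mid = 26.4 × 3.030/25.03 = 3.195 V.
Stage 2 is itself unloaded: V_out = V_mid × R4/(R3+R4) = 3.195 × 3.90/6.600 = 1.89 V.

V_out ≈ 1.89 V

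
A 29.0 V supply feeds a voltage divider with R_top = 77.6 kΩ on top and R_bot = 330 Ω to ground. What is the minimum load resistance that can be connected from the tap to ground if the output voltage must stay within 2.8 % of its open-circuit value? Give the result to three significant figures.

R_L(min) ≈ 11.4 kΩ

Output resistance R_th = R_top‖R_bot = (77600 × 330)/77930 = 328.6 Ω.
The fractional drop is R_th/(R_th + R_L); requiring this ≤ 0.0280 gives R_L ≥ R_th(1/0.0280 − 1) = 328.6 × 34.71 = 11.4 kΩ.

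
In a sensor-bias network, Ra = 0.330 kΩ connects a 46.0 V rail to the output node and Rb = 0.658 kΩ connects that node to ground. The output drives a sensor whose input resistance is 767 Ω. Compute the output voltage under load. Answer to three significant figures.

The load sits in parallel with Rb: Rb‖R_L = (658 × 767) / (658 + 767) = 354.2 Ω.
V_out = 46.0 × 354.2 / (330 + 354.2) = 46.0 × 354.2/684.2 = 23.8 V.
(Unloaded it would have been 30.6 V.)

V_out ≈ 23.8 V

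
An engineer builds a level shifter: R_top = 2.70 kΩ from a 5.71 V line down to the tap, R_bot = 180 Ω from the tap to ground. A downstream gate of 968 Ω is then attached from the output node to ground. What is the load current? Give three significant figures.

R_bot‖R_L = 151.8 Ω; V_out = 5.71 × 151.8/2852 = 0.3039 V.
I_L = V_out / R_L = 0.3039 / 968 Ω = 0.314 mA.

I_L ≈ 0.314 mA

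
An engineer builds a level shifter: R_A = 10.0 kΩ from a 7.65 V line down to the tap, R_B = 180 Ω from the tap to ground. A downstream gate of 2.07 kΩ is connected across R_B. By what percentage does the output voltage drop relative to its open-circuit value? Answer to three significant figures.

The divider's output (Thévenin) resistance is R_A‖R_B = 176.8 Ω.
Fractional drop under load = R_th/(R_th + R_L) = 176.8 / (176.8 + 2070) = 0.07870.
So the output falls by 7.87 %.

7.87 %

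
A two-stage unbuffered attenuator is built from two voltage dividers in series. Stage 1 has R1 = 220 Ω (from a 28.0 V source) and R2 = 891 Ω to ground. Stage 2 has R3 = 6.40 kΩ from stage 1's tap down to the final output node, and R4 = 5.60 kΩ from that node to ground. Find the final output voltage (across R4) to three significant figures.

V_out ≈ 10.3 V

Stage 2 presents R3+R4 = 12000 Ω as a load on stage 1's tap.
Stage 1's lower leg becomes R2‖(R3+R4) = 829.4 Ω, so V_mid = 28.0 × 829.4/1049 = 22.13 V.
Stage 2 is itself unloaded: V_out = V_mid × R4/(R3+R4) = 22.13 × 5600/12000 = 10.3 V.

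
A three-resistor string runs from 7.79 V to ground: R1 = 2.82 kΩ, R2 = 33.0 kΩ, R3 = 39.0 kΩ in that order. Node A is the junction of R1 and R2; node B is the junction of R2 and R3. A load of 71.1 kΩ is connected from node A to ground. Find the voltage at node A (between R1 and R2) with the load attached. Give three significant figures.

V ≈ 7.22 V

Below node A the series string R2+R3 = 72.00 kΩ sits in parallel with the 71.1 kΩ load: 35.77 kΩ.
V_A = 7.79 × 35.77/(2.82 + 35.77) = 7.22 V.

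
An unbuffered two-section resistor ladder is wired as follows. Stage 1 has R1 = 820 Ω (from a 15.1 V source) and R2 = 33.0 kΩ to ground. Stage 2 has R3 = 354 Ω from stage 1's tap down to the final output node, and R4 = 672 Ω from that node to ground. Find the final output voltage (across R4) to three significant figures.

V_out ≈ 5.42 V

Stage 2 presents R3+R4 = 1026 Ω as a load on stage 1's tap.
Stage 1's lower leg becomes R2‖(R3+R4) = 995.1 Ω, so V_mid = 15.1 × 995.1/1815 = 8.278 V.
Stage 2 is itself unloaded: V_out = V_mid × R4/(R3+R4) = 8.278 × 672/1026 = 5.42 V.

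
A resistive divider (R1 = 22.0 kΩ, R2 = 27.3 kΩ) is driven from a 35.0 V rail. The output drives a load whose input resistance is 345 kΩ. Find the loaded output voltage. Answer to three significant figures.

The load sits in parallel with R2: R2‖R_L = (27.3 × 345) / (27.3 + 345) = 25.30 kΩ.
V_out = 35.0 × 25.30 / (22.0 + 25.30) = 35.0 × 25.30/47.30 = 18.7 V.

V_out ≈ 18.7 V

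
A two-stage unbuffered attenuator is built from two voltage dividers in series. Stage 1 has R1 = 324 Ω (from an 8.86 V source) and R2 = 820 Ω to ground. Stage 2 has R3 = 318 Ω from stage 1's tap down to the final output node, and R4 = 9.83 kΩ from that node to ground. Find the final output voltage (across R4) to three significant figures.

Stage 2 presents R3+R4 = 10150 Ω as a load on stage 1's tap.
Stage 1's lower leg becomes R2‖(R3+R4) = 758.7 Ω, so V_mid = 8.86 × 758.7/1083 = 6.209 V.
Stage 2 is itself unloaded: V_out = V_mid × R4/(R3+R4) = 6.209 × 9830/10150 = 6.01 V.

V_out ≈ 6.01 V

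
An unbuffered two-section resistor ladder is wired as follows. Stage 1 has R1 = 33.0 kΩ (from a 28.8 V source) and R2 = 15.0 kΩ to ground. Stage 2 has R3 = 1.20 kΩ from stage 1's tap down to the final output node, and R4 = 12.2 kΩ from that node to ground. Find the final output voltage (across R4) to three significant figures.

Stage 2 presents R3+R4 = 13.40 kΩ as a load on stage 1's tap.
Stage 1's lower leg becomes R2‖(R3+R4) = 7.077 kΩ, so V_mid = 28.8 × 7.077/40.08 = 5.086 V.
Stage 2 is itself unloaded: V_out = V_mid × R4/(R3+R4) = 5.086 × 12.2/13.40 = 4.63 V.

V_out ≈ 4.63 V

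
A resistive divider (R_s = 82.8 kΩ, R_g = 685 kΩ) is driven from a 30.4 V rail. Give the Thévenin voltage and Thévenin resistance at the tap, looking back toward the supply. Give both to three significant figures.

V_th is the open-circuit tap voltage: 30.4 × 685/(82.8 + 685) = 27.1 V.
With the supply zeroed, R_s and R_g appear in parallel from the tap: R_th = R_s‖R_g = (82.8 × 685)/767.8 = 73.9 kΩ.

V_th = 27.1 V, R_th = 73.9 kΩ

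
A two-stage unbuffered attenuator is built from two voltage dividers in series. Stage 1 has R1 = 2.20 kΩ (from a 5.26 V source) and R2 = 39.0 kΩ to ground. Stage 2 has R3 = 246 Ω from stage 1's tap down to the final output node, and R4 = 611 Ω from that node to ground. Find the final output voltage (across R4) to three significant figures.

V_out ≈ 1.03 V

Stage 2 presents R3+R4 = 857.0 Ω as a load on stage 1's tap.
Stage 1's lower leg becomes R2‖(R3+R4) = 838.6 Ω, so V_mid = 5.26 × 838.6/3039 = 1.452 V.
Stage 2 is itself unloaded: V_out = V_mid × R4/(R3+R4) = 1.452 × 611/857.0 = 1.03 V.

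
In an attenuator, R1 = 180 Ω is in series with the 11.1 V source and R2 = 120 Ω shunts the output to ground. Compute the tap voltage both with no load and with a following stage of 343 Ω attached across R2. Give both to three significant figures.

Open-circuit: V = 11.1 × 120/(180 + 120) = 4.44 V.
With the load, R2 becomes R2‖R_L = 88.90 Ω, so V = 11.1 × 88.90/268.9 = 3.67 V.

Unloaded: 4.44 V; loaded: 3.67 V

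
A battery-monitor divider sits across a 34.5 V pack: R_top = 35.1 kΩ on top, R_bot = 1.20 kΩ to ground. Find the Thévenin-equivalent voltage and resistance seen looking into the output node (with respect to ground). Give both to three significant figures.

V_th = 1.14 V, R_th = 1.16 kΩ

V_th is the open-circuit tap voltage: 34.5 × 1.20/(35.1 + 1.20) = 1.14 V.
With the supply zeroed, R_top and R_bot appear in parallel from the tap: R_th = R_top‖R_bot = (35.1 × 1.20)/36.30 = 1.16 kΩ.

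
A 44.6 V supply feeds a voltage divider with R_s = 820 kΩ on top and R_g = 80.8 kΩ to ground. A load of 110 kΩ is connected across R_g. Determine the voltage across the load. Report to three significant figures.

V_out ≈ 2.40 V

The load sits in parallel with R_g: R_g‖R_L = (80.8 × 110) / (80.8 + 110) = 46.58 kΩ.
V_out = 44.6 × 46.58 / (820 + 46.58) = 44.6 × 46.58/866.6 = 2.40 V.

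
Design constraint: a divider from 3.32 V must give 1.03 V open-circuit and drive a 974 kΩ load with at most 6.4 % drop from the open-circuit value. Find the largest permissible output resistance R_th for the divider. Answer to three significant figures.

R_th ≤ 66.6 kΩ

Loading drop = R_th/(R_th + R_L) ≤ 0.0640, so R_th ≤ R_L · ε/(1−ε) = 974 kΩ × 0.0640/0.9360 = 66.6 kΩ.
(Any R1, R2 with R2/(R1+R2) = 0.310 and R1‖R2 ≤ 66.6 kΩ will meet the spec.)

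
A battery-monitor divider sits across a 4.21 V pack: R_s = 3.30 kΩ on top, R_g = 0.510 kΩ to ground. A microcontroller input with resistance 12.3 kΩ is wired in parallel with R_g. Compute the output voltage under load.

V_out ≈ 0.544 V

The load sits in parallel with R_g: R_g‖R_L = (510 × 12300) / (510 + 12300) = 489.7 Ω.
V_out = 4.21 × 489.7 / (3300 + 489.7) = 4.21 × 489.7/3790 = 0.544 V.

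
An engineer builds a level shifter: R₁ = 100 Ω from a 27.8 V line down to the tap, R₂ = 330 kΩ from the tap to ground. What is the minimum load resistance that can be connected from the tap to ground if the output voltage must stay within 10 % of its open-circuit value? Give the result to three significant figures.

R_L(min) ≈ 900 Ω

Output resistance R_th = R₁‖R₂ = (100 × 330000)/330100 = 99.97 Ω.
The fractional drop is R_th/(R_th + R_L); requiring this ≤ 0.100 gives R_L ≥ R_th(1/0.100 − 1) = 99.97 × 9.000 = 900 Ω.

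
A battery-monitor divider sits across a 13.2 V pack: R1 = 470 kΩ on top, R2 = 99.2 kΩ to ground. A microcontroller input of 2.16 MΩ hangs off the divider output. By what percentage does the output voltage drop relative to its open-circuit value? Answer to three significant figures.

3.65 %

The divider's output (Thévenin) resistance is R1‖R2 = 81.91 kΩ.
Fractional drop under load = R_th/(R_th + R_L) = 81.91 / (81.91 + 2160) = 0.03654.
So the output falls by 3.65 %.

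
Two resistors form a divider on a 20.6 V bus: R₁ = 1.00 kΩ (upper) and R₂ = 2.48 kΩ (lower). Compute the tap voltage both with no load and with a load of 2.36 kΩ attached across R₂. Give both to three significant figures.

Unloaded: 14.7 V; loaded: 11.3 V

Open-circuit: V = 20.6 × 2.48/(1.00 + 2.48) = 14.7 V.
With the load, R₂ becomes R₂‖R_L = 1.209 kΩ, so V = 20.6 × 1.209/2.209 = 11.3 V.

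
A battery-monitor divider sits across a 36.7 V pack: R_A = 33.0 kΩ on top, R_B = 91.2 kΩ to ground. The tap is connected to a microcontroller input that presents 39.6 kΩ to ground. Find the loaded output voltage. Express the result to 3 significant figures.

V_out ≈ 16.7 V

The load sits in parallel with R_B: R_B‖R_L = (91.2 × 39.6) / (91.2 + 39.6) = 27.61 kΩ.
V_out = 36.7 × 27.61 / (33.0 + 27.61) = 36.7 × 27.61/60.61 = 16.7 V.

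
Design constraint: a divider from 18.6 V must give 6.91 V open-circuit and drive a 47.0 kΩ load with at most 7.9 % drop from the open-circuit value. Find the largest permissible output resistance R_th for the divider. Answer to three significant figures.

Loading drop = R_th/(R_th + R_L) ≤ 0.0790, so R_th ≤ R_L · ε/(1−ε) = 47.0 kΩ × 0.0790/0.9210 = 4.03 kΩ.
(Any R1, R2 with R2/(R1+R2) = 0.372 and R1‖R2 ≤ 4.03 kΩ will meet the spec.)

R_th ≤ 4.03 kΩ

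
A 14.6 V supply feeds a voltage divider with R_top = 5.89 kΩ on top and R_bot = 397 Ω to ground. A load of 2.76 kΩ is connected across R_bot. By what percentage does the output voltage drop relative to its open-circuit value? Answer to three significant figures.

11.9 %

Unloaded V = 14.6 × 397/6287 = 0.92193 V.
Loaded: R_bot‖R_L = 347.1 Ω, giving V = 14.6 × 347.1/6237 = 0.81245 V.
Drop = (0.92193 − 0.81245) / 0.92193 = 11.9 %.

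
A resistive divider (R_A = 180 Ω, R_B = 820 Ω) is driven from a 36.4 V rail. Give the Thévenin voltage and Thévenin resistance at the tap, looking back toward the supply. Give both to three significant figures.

V_th = 29.8 V, R_th = 148 Ω

V_th is the open-circuit tap voltage: 36.4 × 820/(180 + 820) = 29.8 V.
With the supply zeroed, R_A and R_B appear in parallel from the tap: R_th = R_A‖R_B = (180 × 820)/1000 = 148 Ω.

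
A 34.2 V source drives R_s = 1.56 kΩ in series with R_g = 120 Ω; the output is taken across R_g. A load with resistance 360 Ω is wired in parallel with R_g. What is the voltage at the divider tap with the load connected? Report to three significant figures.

V_out ≈ 1.87 V

The load sits in parallel with R_g: R_g‖R_L = (120 × 360) / (120 + 360) = 90.00 Ω.
V_out = 34.2 × 90.00 / (1560 + 90.00) = 34.2 × 90.00/1650 = 1.87 V.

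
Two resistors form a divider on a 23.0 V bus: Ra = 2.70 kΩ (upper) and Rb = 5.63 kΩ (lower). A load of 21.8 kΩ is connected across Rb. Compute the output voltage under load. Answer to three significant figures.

The load sits in parallel with Rb: Rb‖R_L = (5.63 × 21.8) / (5.63 + 21.8) = 4.474 kΩ.
V_out = 23.0 × 4.474 / (2.70 + 4.474) = 23.0 × 4.474/7.174 = 14.3 V.
(Unloaded it would have been 15.5 V.)

V_out ≈ 14.3 V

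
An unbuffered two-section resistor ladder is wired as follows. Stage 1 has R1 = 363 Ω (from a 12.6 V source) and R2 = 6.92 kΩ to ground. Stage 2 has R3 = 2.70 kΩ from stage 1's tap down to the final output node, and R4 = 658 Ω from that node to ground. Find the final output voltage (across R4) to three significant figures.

Stage 2 presents R3+R4 = 3358 Ω as a load on stage 1's tap.
Stage 1's lower leg becomes R2‖(R3+R4) = 2261 Ω, so V_mid = 12.6 × 2261/2624 = 10.86 V.
Stage 2 is itself unloaded: V_out = V_mid × R4/(R3+R4) = 10.86 × 658/3358 = 2.13 V.

V_out ≈ 2.13 V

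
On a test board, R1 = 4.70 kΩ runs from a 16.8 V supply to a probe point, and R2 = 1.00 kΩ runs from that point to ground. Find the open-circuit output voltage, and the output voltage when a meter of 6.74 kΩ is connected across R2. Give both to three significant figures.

Unloaded: 2.95 V; loaded: 2.63 V

Open-circuit: V = 16.8 × 1.00/(4.70 + 1.00) = 2.95 V.
With the load, R2 becomes R2‖R_L = 0.8708 kΩ, so V = 16.8 × 0.8708/5.571 = 2.63 V.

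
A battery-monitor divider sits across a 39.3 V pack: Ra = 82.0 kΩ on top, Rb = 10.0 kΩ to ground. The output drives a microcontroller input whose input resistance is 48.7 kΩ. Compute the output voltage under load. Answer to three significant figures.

V_out ≈ 3.61 V

The load sits in parallel with Rb: Rb‖R_L = (10.0 × 48.7) / (10.0 + 48.7) = 8.296 kΩ.
V_out = 39.3 × 8.296 / (82.0 + 8.296) = 39.3 × 8.296/90.30 = 3.61 V.
(Unloaded it would have been 4.27 V.)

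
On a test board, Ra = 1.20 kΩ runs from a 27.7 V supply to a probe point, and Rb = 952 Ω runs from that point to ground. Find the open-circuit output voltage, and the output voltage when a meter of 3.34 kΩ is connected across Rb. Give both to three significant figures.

Unloaded: 12.3 V; loaded: 10.6 V

Open-circuit: V = 27.7 × 952/(1200 + 952) = 12.3 V.
With the load, Rb becomes Rb‖R_L = 740.8 Ω, so V = 27.7 × 740.8/1941 = 10.6 V.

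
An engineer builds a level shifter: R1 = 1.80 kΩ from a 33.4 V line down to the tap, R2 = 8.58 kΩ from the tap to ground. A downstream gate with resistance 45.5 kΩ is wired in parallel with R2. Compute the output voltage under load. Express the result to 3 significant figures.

V_out ≈ 26.7 V

The load sits in parallel with R2: R2‖R_L = (8.58 × 45.5) / (8.58 + 45.5) = 7.219 kΩ.
V_out = 33.4 × 7.219 / (1.80 + 7.219) = 33.4 × 7.219/9.019 = 26.7 V.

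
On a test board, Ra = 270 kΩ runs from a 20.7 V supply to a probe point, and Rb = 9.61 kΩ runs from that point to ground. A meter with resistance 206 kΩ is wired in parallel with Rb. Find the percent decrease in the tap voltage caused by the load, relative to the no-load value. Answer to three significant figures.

The divider's output (Thévenin) resistance is Ra‖Rb = 9.280 kΩ.
Fractional drop under load = R_th/(R_th + R_L) = 9.280 / (9.280 + 206) = 0.04311.
So the output falls by 4.31 %.

4.31 %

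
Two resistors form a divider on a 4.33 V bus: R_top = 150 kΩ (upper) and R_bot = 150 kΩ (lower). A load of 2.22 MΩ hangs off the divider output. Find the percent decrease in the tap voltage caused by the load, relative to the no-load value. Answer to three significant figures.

3.27 %

The divider's output (Thévenin) resistance is R_top‖R_bot = 75.00 kΩ.
Fractional drop under load = R_th/(R_th + R_L) = 75.00 / (75.00 + 2220) = 0.03268.
So the output falls by 3.27 %.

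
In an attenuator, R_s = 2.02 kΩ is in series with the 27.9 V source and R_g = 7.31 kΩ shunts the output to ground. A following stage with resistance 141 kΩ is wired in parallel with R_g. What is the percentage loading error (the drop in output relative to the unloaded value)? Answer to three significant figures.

1.11 %

The divider's output (Thévenin) resistance is R_s‖R_g = 1.583 kΩ.
Fractional drop under load = R_th/(R_th + R_L) = 1.583 / (1.583 + 141) = 0.01110.
So the output falls by 1.11 %.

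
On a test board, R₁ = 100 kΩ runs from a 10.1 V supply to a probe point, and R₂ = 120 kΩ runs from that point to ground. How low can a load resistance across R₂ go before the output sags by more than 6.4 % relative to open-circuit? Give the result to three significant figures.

R_L(min) ≈ 798 kΩ

Output resistance R_th = R₁‖R₂ = (100 × 120)/220.0 = 54.55 kΩ.
The fractional drop is R_th/(R_th + R_L); requiring this ≤ 0.0640 gives R_L ≥ R_th(1/0.0640 − 1) = 54.55 × 14.62 = 798 kΩ.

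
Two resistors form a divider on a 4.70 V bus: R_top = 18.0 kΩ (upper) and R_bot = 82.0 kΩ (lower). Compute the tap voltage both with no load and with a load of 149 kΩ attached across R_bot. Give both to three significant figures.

Unloaded: 3.85 V; loaded: 3.51 V

Open-circuit: V = 4.70 × 82.0/(18.0 + 82.0) = 3.85 V.
With the load, R_bot becomes R_bot‖R_L = 52.89 kΩ, so V = 4.70 × 52.89/70.89 = 3.51 V.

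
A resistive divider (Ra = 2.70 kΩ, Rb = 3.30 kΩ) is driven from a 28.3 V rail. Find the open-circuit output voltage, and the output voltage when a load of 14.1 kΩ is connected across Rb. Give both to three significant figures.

Unloaded: 15.6 V; loaded: 14.1 V

Open-circuit: V = 28.3 × 3.30/(2.70 + 3.30) = 15.6 V.
With the load, Rb becomes Rb‖R_L = 2.674 kΩ, so V = 28.3 × 2.674/5.374 = 14.1 V.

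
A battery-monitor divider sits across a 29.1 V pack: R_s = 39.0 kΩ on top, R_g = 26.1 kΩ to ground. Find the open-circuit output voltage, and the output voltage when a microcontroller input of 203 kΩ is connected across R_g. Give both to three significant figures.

Unloaded: 11.7 V; loaded: 10.8 V

Open-circuit: V = 29.1 × 26.1/(39.0 + 26.1) = 11.7 V.
With the load, R_g becomes R_g‖R_L = 23.13 kΩ, so V = 29.1 × 23.13/62.13 = 10.8 V.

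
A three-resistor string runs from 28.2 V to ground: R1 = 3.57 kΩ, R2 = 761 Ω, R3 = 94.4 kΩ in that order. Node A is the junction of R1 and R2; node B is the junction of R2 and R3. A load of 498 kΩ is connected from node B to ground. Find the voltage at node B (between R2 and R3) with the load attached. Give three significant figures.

At node B, R3 is in parallel with the load: R3‖R_L = 79360 Ω.
Below node A the resistance is R2 + (R3‖R_L) = 80120 Ω, so V_A = 28.2 × 80120/83690 = 27.00 V.
Then V_B = V_A × (R3‖R_L)/(R2 + R3‖R_L) = 27.00 × 79360/80120 = 26.7 V.

V ≈ 26.7 V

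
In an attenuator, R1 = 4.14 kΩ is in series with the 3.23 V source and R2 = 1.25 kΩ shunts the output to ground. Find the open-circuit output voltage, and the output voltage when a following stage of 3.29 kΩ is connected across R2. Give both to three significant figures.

Open-circuit: V = 3.23 × 1.25/(4.14 + 1.25) = 0.749 V.
With the load, R2 becomes R2‖R_L = 0.9058 kΩ, so V = 3.23 × 0.9058/5.046 = 0.580 V.

Unloaded: 0.749 V; loaded: 0.580 V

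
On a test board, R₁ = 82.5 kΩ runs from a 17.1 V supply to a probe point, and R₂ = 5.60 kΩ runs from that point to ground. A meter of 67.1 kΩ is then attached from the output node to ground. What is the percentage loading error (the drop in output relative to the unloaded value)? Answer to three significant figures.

The divider's output (Thévenin) resistance is R₁‖R₂ = 5.244 kΩ.
Fractional drop under load = R_th/(R_th + R_L) = 5.244 / (5.244 + 67.1) = 0.07249.
So the output falls by 7.25 %.

7.25 %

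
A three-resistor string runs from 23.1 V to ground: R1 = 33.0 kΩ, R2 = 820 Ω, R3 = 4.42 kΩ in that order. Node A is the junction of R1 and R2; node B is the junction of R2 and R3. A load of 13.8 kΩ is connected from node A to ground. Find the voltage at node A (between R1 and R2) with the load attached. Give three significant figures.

V ≈ 2.38 V

Below node A the series string R2+R3 = 5240 Ω sits in parallel with the 13800 Ω load: 3798 Ω.
V_A = 23.1 × 3798/(33000 + 3798) = 2.38 V.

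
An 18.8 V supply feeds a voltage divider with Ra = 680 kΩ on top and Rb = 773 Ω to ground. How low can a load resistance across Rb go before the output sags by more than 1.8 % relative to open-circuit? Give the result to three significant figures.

R_L(min) ≈ 42.1 kΩ

Output resistance R_th = Ra‖Rb = (680000 × 773)/680800 = 772.1 Ω.
The fractional drop is R_th/(R_th + R_L); requiring this ≤ 0.0180 gives R_L ≥ R_th(1/0.0180 − 1) = 772.1 × 54.56 = 42.1 kΩ.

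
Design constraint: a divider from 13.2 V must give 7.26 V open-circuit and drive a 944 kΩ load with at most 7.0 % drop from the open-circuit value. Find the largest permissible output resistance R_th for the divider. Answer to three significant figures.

R_th ≤ 71.1 kΩ

Loading drop = R_th/(R_th + R_L) ≤ 0.0700, so R_th ≤ R_L · ε/(1−ε) = 944 kΩ × 0.0700/0.9300 = 71.1 kΩ.
(Any R1, R2 with R2/(R1+R2) = 0.550 and R1‖R2 ≤ 71.1 kΩ will meet the spec.)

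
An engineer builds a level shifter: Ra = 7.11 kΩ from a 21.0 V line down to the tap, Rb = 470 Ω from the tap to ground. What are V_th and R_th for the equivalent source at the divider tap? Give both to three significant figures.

V_th is the open-circuit tap voltage: 21.0 × 470/(7110 + 470) = 1.30 V.
With the supply zeroed, Ra and Rb appear in parallel from the tap: R_th = Ra‖Rb = (7110 × 470)/7580 = 441 Ω.

V_th = 1.30 V, R_th = 441 Ω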